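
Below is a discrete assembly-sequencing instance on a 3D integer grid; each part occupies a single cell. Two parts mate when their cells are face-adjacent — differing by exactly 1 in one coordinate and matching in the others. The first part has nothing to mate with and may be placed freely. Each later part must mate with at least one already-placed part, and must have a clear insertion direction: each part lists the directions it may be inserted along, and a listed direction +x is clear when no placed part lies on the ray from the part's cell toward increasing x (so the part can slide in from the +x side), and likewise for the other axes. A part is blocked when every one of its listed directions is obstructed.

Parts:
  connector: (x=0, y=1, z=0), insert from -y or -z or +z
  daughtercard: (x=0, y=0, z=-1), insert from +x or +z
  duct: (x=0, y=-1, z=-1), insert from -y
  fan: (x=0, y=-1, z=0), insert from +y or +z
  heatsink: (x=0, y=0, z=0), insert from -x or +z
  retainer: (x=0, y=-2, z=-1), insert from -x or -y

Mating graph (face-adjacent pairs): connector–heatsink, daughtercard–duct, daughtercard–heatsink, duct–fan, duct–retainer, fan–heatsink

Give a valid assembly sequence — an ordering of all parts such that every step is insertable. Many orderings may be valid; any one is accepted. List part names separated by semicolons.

1. duct@(0, -1, -1) [-y clear] — {duct}
2. retainer@(0, -2, -1) [-x clear] — {duct, retainer}
3. daughtercard@(0, 0, -1) [+x clear] — {daughtercard, duct, retainer}
4. heatsink@(0, 0, 0) [-x clear] — {daughtercard, duct, heatsink, retainer}
5. connector@(0, 1, 0) [-z clear] — {connector, daughtercard, duct, heatsink, retainer}
6. fan@(0, -1, 0) [+z clear] — {connector, daughtercard, duct, fan, heatsink, retainer}

duct; retainer; daughtercard; heatsink; connector; fan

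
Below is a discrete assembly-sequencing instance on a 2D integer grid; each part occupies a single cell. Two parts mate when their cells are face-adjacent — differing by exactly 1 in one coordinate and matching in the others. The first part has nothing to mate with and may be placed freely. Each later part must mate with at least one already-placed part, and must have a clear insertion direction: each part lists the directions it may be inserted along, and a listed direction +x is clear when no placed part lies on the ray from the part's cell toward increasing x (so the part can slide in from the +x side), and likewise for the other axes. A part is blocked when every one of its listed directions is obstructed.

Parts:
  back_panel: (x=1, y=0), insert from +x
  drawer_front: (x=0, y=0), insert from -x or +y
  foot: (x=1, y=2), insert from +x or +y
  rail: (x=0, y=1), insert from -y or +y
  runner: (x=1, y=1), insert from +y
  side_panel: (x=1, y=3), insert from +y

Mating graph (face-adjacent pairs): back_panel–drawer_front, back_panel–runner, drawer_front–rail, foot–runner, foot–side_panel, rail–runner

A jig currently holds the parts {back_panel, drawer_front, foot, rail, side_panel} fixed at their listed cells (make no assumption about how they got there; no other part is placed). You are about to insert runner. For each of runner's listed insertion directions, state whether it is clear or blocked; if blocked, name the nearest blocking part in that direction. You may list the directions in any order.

+y: nearest on ray is foot@(1, 2) ⇒ blocked

+y: blocked by foot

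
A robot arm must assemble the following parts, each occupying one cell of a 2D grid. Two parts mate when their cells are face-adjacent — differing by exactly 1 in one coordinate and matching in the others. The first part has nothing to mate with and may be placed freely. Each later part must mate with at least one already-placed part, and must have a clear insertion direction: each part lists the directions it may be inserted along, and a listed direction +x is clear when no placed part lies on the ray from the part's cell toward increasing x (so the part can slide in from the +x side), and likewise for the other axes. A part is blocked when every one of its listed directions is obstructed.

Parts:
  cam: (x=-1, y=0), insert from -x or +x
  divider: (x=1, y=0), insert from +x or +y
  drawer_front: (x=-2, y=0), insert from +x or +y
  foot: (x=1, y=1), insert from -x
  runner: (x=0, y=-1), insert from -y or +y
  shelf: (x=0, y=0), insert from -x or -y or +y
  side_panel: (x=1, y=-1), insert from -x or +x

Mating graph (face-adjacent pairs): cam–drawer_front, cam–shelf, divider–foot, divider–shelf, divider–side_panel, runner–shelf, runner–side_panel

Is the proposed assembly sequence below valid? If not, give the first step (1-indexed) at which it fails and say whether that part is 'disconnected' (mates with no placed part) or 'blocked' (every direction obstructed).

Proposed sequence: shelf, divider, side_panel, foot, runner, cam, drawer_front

1. shelf@(0, 0) [-x clear] — {shelf}
2. divider@(1, 0) [+x clear] — {divider, shelf}
3. side_panel@(1, -1) [-x clear] — {divider, shelf, side_panel}
4. foot@(1, 1) [-x clear] — {divider, foot, shelf, side_panel}
5. runner@(0, -1) [-y clear] — {divider, foot, runner, shelf, side_panel}
6. cam@(-1, 0) [-x clear] — {cam, divider, foot, runner, shelf, side_panel}
7. drawer_front@(-2, 0) [+y clear] — {cam, divider, drawer_front, foot, runner, shelf, side_panel}

Valid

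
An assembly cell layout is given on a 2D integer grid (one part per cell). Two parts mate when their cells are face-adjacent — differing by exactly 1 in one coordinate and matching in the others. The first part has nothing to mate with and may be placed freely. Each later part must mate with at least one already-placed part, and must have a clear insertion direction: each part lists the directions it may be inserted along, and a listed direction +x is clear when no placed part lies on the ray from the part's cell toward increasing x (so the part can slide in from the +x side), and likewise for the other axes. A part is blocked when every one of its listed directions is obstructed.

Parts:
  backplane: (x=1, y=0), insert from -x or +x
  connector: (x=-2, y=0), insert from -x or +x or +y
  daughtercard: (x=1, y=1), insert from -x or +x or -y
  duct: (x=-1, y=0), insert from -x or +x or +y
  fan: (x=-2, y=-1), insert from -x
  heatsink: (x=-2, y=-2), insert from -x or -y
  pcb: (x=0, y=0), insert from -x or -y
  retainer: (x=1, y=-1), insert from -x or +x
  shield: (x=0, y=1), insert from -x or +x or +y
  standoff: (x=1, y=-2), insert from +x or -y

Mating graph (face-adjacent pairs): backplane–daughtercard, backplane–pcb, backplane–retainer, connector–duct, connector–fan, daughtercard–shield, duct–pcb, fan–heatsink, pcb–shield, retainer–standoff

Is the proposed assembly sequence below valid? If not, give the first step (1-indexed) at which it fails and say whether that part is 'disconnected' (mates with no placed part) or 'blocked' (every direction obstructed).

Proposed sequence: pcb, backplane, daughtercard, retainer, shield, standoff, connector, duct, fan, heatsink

Invalid at step 7 (disconnected)

1. pcb@(0, 0) [-x clear] — {pcb}
2. backplane@(1, 0) [+x clear] — {backplane, pcb}
3. daughtercard@(1, 1) [-x clear] — {backplane, daughtercard, pcb}
4. retainer@(1, -1) [-x clear] — {backplane, daughtercard, pcb, retainer}
5. shield@(0, 1) [-x clear] — {backplane, daughtercard, pcb, retainer, shield}
6. standoff@(1, -2) [+x clear] — {backplane, daughtercard, pcb, retainer, shield, standoff}
7. connector@(-2, 0) — no placed neighbour ⇒ disconnected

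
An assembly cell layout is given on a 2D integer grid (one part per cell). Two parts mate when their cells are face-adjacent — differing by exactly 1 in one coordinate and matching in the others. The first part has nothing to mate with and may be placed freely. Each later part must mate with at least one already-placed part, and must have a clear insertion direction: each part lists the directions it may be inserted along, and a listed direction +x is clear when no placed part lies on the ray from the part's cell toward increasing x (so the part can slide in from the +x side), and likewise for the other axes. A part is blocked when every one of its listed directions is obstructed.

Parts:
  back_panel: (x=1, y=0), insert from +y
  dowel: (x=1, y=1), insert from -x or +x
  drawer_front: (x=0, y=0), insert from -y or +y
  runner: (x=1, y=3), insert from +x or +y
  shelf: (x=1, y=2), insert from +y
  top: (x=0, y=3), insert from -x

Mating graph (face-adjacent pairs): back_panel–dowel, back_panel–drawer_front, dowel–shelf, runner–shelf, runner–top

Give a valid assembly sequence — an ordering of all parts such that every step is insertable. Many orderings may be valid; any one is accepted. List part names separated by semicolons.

back_panel; dowel; shelf; runner; drawer_front; top

1. back_panel@(1, 0) [+y clear] — {back_panel}
2. dowel@(1, 1) [-x clear] — {back_panel, dowel}
3. shelf@(1, 2) [+y clear] — {back_panel, dowel, shelf}
4. runner@(1, 3) [+x clear] — {back_panel, dowel, runner, shelf}
5. drawer_front@(0, 0) [-y clear] — {back_panel, dowel, drawer_front, runner, shelf}
6. top@(0, 3) [-x clear] — {back_panel, dowel, drawer_front, runner, shelf, top}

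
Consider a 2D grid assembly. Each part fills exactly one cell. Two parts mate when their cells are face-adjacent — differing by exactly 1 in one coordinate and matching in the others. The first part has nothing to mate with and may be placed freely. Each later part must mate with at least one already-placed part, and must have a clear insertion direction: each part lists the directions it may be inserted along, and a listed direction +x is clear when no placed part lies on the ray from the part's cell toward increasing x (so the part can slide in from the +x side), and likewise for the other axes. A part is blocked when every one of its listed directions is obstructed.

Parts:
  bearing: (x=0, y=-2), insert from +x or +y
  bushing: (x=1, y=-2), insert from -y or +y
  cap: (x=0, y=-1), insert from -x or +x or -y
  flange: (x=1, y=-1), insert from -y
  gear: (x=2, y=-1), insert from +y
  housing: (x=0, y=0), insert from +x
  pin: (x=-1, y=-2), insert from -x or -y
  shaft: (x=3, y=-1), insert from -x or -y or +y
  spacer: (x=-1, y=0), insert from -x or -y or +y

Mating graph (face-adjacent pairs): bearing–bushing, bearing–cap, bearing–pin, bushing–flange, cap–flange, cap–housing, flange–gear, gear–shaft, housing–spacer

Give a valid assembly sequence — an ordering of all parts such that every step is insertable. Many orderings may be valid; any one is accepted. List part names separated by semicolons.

shaft; gear; flange; bushing; bearing; cap; housing; pin; spacer

1. shaft@(3, -1) [-x clear] — {shaft}
2. gear@(2, -1) [+y clear] — {gear, shaft}
3. flange@(1, -1) [-y clear] — {flange, gear, shaft}
4. bushing@(1, -2) [-y clear] — {bushing, flange, gear, shaft}
5. bearing@(0, -2) [+y clear] — {bearing, bushing, flange, gear, shaft}
6. cap@(0, -1) [-x clear] — {bearing, bushing, cap, flange, gear, shaft}
7. housing@(0, 0) [+x clear] — {bearing, bushing, cap, flange, gear, housing, shaft}
8. pin@(-1, -2) [-x clear] — {bearing, bushing, cap, flange, gear, housing, pin, shaft}
9. spacer@(-1, 0) [-x clear] — {bearing, bushing, cap, flange, gear, housing, pin, shaft, spacer}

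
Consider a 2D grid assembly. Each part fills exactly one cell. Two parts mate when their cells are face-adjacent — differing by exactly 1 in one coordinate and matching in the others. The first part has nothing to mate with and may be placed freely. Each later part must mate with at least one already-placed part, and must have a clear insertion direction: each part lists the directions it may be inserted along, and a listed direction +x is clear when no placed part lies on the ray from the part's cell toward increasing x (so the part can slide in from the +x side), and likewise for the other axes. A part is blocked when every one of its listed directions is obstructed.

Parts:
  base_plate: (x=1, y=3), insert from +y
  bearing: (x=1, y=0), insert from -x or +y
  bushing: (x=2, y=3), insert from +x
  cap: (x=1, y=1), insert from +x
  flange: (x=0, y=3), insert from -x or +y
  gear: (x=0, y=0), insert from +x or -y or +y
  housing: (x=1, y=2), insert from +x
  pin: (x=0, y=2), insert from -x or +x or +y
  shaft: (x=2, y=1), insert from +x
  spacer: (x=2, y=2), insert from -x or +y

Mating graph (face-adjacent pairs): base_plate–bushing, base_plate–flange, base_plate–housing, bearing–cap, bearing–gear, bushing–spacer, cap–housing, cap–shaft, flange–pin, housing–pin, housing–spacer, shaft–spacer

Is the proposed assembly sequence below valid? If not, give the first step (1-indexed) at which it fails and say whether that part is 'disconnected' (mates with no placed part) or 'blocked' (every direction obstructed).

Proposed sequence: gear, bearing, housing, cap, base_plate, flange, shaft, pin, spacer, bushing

Invalid at step 3 (disconnected)

1. gear@(0, 0) [+x clear] — {gear}
2. bearing@(1, 0) [+y clear] — {bearing, gear}
3. housing@(1, 2) — no placed neighbour ⇒ disconnected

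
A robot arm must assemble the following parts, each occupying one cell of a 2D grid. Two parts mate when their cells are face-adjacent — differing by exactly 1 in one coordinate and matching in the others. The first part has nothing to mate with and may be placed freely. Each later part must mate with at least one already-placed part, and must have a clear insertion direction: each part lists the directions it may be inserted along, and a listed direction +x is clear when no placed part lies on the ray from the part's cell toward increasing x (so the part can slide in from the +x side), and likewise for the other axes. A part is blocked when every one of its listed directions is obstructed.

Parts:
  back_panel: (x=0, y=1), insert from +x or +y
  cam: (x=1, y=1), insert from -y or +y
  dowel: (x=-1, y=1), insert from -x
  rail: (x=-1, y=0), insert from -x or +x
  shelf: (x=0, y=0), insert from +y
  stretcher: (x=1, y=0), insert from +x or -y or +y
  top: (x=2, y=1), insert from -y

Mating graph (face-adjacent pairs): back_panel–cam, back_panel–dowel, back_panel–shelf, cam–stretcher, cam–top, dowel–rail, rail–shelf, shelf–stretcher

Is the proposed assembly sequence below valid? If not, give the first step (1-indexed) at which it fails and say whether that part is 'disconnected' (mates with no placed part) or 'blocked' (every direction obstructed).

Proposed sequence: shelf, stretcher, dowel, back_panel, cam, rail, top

Invalid at step 3 (disconnected)

1. shelf@(0, 0) [+y clear] — {shelf}
2. stretcher@(1, 0) [+x clear] — {shelf, stretcher}
3. dowel@(-1, 1) — no placed neighbour ⇒ disconnected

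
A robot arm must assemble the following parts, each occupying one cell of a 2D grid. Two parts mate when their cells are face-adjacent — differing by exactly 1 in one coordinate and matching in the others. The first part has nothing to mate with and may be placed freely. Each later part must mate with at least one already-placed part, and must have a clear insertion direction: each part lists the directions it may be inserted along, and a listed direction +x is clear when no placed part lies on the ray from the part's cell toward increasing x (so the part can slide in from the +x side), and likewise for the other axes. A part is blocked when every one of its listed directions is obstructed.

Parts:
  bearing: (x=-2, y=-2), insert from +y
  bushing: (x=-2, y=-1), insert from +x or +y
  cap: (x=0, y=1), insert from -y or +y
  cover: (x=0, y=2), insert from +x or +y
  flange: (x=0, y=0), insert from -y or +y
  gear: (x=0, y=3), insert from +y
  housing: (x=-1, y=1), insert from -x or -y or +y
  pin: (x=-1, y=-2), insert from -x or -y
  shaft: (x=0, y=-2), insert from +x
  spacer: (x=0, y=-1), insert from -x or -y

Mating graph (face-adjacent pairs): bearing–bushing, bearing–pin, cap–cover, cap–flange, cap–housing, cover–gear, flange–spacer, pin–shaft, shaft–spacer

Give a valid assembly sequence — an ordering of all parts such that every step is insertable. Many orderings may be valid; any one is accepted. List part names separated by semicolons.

housing; cap; flange; spacer; cover; gear; shaft; pin; bearing; bushing

1. housing@(-1, 1) [-x clear] — {housing}
2. cap@(0, 1) [-y clear] — {cap, housing}
3. flange@(0, 0) [-y clear] — {cap, flange, housing}
4. spacer@(0, -1) [-x clear] — {cap, flange, housing, spacer}
5. cover@(0, 2) [+x clear] — {cap, cover, flange, housing, spacer}
6. gear@(0, 3) [+y clear] — {cap, cover, flange, gear, housing, spacer}
7. shaft@(0, -2) [+x clear] — {cap, cover, flange, gear, housing, shaft, spacer}
8. pin@(-1, -2) [-x clear] — {cap, cover, flange, gear, housing, pin, shaft, spacer}
9. bearing@(-2, -2) [+y clear] — {bearing, cap, cover, flange, gear, housing, pin, shaft, spacer}
10. bushing@(-2, -1) [+y clear] — {bearing, bushing, cap, cover, flange, gear, housing, pin, shaft, spacer}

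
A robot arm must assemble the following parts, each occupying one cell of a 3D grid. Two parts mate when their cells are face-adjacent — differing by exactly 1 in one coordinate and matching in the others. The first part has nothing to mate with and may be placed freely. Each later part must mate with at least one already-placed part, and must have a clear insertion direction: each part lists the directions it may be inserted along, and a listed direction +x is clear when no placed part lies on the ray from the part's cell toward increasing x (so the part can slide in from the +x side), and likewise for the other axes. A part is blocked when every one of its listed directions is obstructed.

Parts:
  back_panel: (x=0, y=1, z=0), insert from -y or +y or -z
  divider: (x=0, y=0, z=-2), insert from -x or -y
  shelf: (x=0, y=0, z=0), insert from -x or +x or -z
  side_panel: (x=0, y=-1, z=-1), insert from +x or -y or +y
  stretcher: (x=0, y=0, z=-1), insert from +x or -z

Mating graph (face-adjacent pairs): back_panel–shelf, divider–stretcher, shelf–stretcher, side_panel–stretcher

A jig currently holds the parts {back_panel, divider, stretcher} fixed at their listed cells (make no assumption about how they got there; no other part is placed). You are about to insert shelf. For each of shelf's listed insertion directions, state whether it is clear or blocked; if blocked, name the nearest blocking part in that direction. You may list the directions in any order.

+x: clear; -x: clear; -z: blocked by stretcher

-x: ray from shelf(0, 0, 0) has no placed part ⇒ clear
+x: ray from shelf(0, 0, 0) has no placed part ⇒ clear
-z: nearest on ray is stretcher@(0, 0, -1) ⇒ blocked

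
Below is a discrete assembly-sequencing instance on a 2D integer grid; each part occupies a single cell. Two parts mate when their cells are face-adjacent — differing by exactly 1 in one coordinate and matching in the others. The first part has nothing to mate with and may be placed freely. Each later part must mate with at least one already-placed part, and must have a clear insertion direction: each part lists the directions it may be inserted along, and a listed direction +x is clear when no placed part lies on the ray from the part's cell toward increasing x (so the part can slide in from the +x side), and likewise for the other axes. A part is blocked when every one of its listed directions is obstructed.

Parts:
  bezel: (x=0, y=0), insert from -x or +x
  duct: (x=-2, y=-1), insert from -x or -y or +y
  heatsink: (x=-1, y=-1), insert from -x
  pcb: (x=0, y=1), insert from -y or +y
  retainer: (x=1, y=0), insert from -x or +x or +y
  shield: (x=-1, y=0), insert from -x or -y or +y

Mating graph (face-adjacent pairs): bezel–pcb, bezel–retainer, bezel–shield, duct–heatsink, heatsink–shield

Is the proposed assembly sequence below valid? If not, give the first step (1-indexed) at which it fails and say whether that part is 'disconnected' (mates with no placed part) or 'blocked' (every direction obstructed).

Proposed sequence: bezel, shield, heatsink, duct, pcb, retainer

1. bezel@(0, 0) [-x clear] — {bezel}
2. shield@(-1, 0) [-x clear] — {bezel, shield}
3. heatsink@(-1, -1) [-x clear] — {bezel, heatsink, shield}
4. duct@(-2, -1) [-x clear] — {bezel, duct, heatsink, shield}
5. pcb@(0, 1) [+y clear] — {bezel, duct, heatsink, pcb, shield}
6. retainer@(1, 0) [+x clear] — {bezel, duct, heatsink, pcb, retainer, shield}

Valid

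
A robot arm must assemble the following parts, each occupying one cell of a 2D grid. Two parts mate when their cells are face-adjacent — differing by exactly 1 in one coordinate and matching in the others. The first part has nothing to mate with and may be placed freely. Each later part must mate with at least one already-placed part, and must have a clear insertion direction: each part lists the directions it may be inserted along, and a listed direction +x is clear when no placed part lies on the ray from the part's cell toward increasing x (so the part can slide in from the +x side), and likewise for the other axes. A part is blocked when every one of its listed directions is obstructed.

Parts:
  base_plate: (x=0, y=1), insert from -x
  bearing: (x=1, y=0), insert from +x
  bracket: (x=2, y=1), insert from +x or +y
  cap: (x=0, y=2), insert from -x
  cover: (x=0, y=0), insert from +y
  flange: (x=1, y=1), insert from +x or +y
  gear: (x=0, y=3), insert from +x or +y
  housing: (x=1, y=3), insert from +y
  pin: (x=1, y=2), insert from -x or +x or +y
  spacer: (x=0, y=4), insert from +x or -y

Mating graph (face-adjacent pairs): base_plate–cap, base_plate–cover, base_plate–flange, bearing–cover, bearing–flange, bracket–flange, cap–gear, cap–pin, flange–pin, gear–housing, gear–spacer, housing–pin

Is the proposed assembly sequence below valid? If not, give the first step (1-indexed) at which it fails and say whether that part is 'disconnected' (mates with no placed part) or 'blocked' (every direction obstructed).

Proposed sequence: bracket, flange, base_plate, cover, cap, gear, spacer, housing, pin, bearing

1. bracket@(2, 1) [+x clear] — {bracket}
2. flange@(1, 1) [+y clear] — {bracket, flange}
3. base_plate@(0, 1) [-x clear] — {base_plate, bracket, flange}
4. cover@(0, 0) — +y all obstructed ⇒ blocked

Invalid at step 4 (blocked)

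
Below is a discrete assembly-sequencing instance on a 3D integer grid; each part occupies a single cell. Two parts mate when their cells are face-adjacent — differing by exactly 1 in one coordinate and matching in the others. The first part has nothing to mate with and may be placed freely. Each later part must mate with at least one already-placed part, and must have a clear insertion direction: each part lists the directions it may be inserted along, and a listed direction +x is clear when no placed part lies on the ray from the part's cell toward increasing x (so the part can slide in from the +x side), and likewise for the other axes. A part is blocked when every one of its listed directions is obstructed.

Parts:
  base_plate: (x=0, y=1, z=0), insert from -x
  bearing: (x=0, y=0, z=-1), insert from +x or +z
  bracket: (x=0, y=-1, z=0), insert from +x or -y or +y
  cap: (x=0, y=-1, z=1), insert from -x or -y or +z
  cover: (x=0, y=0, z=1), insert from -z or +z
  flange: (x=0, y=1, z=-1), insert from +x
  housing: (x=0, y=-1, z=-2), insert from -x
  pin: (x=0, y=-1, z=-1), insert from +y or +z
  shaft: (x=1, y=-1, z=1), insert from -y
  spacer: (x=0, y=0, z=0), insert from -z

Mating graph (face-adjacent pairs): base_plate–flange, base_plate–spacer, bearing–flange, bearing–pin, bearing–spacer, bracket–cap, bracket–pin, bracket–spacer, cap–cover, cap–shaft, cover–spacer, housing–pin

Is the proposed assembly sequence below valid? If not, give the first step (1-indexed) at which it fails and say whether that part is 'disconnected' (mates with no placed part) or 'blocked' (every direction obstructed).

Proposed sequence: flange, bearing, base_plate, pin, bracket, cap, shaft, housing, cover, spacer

1. flange@(0, 1, -1) [+x clear] — {flange}
2. bearing@(0, 0, -1) [+x clear] — {bearing, flange}
3. base_plate@(0, 1, 0) [-x clear] — {base_plate, bearing, flange}
4. pin@(0, -1, -1) [+z clear] — {base_plate, bearing, flange, pin}
5. bracket@(0, -1, 0) [+x clear] — {base_plate, bearing, bracket, flange, pin}
6. cap@(0, -1, 1) [-x clear] — {base_plate, bearing, bracket, cap, flange, pin}
7. shaft@(1, -1, 1) [-y clear] — {base_plate, bearing, bracket, cap, flange, pin, shaft}
8. housing@(0, -1, -2) [-x clear] — {base_plate, bearing, bracket, cap, flange, housing, pin, shaft}
9. cover@(0, 0, 1) [+z clear] — {base_plate, bearing, bracket, cap, cover, flange, housing, pin, shaft}
10. spacer@(0, 0, 0) — -z all obstructed ⇒ blocked

Invalid at step 10 (blocked)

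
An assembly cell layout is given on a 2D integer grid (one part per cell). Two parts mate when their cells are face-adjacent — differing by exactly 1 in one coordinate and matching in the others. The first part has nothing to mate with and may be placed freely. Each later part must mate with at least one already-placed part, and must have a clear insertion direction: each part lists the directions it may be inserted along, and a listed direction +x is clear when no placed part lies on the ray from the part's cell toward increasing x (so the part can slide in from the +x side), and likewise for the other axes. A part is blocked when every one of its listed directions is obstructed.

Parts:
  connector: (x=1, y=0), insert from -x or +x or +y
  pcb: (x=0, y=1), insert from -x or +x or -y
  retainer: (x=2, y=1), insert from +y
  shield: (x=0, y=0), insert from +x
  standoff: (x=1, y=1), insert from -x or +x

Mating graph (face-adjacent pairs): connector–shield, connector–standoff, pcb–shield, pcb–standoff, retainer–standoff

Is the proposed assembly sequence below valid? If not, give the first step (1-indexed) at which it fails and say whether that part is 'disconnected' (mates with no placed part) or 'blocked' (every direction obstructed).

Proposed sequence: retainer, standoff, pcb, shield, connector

1. retainer@(2, 1) [+y clear] — {retainer}
2. standoff@(1, 1) [-x clear] — {retainer, standoff}
3. pcb@(0, 1) [-x clear] — {pcb, retainer, standoff}
4. shield@(0, 0) [+x clear] — {pcb, retainer, shield, standoff}
5. connector@(1, 0) [+x clear] — {connector, pcb, retainer, shield, standoff}

Valid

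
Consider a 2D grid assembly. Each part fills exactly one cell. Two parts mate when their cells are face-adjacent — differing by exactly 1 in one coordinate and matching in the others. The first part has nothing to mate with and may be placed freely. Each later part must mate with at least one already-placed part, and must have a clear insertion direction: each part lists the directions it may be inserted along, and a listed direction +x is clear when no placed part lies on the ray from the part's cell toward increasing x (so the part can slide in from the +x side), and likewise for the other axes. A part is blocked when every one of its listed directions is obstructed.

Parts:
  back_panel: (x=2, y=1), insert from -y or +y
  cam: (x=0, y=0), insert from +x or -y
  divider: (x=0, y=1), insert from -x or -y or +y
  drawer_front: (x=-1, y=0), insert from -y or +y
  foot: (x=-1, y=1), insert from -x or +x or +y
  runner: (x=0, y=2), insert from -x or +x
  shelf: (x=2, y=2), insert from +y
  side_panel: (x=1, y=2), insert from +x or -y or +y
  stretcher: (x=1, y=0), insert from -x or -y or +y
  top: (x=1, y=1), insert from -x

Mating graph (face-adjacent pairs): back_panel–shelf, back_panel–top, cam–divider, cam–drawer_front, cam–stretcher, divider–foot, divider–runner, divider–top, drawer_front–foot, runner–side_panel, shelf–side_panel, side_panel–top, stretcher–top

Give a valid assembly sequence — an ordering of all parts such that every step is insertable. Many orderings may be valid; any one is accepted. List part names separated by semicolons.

1. drawer_front@(-1, 0) [-y clear] — {drawer_front}
2. cam@(0, 0) [+x clear] — {cam, drawer_front}
3. stretcher@(1, 0) [-y clear] — {cam, drawer_front, stretcher}
4. top@(1, 1) [-x clear] — {cam, drawer_front, stretcher, top}
5. foot@(-1, 1) [-x clear] — {cam, drawer_front, foot, stretcher, top}
6. back_panel@(2, 1) [-y clear] — {back_panel, cam, drawer_front, foot, stretcher, top}
7. shelf@(2, 2) [+y clear] — {back_panel, cam, drawer_front, foot, shelf, stretcher, top}
8. side_panel@(1, 2) [+y clear] — {back_panel, cam, drawer_front, foot, shelf, side_panel, stretcher, top}
9. divider@(0, 1) [+y clear] — {back_panel, cam, divider, drawer_front, foot, shelf, side_panel, stretcher, top}
10. runner@(0, 2) [-x clear] — {back_panel, cam, divider, drawer_front, foot, runner, shelf, side_panel, stretcher, top}

drawer_front; cam; stretcher; top; foot; back_panel; shelf; side_panel; divider; runner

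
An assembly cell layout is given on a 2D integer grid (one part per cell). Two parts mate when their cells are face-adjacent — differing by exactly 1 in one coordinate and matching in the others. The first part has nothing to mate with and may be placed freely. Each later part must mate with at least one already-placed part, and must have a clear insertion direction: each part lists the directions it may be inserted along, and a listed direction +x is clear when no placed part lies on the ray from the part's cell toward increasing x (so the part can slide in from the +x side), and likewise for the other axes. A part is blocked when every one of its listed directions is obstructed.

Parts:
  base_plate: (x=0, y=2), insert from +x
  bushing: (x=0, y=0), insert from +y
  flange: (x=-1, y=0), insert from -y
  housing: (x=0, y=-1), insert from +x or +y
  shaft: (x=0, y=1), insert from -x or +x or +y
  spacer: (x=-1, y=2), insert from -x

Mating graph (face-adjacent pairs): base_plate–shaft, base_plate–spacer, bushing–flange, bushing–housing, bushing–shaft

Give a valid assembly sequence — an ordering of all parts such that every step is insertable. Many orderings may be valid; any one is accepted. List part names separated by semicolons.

1. flange@(-1, 0) [-y clear] — {flange}
2. bushing@(0, 0) [+y clear] — {bushing, flange}
3. shaft@(0, 1) [-x clear] — {bushing, flange, shaft}
4. base_plate@(0, 2) [+x clear] — {base_plate, bushing, flange, shaft}
5. spacer@(-1, 2) [-x clear] — {base_plate, bushing, flange, shaft, spacer}
6. housing@(0, -1) [+x clear] — {base_plate, bushing, flange, housing, shaft, spacer}

flange; bushing; shaft; base_plate; spacer; housing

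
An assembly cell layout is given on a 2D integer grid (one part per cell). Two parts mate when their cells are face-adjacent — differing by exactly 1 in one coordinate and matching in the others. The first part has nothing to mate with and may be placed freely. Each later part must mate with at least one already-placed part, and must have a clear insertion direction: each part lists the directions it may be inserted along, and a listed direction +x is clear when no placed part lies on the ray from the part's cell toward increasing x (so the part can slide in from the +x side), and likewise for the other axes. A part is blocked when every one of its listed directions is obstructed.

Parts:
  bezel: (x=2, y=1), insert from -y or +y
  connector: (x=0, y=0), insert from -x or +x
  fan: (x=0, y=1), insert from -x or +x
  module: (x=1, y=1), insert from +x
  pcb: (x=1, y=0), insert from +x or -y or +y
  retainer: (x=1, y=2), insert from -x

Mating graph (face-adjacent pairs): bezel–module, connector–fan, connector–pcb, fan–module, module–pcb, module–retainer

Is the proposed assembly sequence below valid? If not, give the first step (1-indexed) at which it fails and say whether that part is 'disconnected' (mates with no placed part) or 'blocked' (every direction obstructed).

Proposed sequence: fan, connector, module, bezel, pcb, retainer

1. fan@(0, 1) [-x clear] — {fan}
2. connector@(0, 0) [-x clear] — {connector, fan}
3. module@(1, 1) [+x clear] — {connector, fan, module}
4. bezel@(2, 1) [-y clear] — {bezel, connector, fan, module}
5. pcb@(1, 0) [+x clear] — {bezel, connector, fan, module, pcb}
6. retainer@(1, 2) [-x clear] — {bezel, connector, fan, module, pcb, retainer}

Valid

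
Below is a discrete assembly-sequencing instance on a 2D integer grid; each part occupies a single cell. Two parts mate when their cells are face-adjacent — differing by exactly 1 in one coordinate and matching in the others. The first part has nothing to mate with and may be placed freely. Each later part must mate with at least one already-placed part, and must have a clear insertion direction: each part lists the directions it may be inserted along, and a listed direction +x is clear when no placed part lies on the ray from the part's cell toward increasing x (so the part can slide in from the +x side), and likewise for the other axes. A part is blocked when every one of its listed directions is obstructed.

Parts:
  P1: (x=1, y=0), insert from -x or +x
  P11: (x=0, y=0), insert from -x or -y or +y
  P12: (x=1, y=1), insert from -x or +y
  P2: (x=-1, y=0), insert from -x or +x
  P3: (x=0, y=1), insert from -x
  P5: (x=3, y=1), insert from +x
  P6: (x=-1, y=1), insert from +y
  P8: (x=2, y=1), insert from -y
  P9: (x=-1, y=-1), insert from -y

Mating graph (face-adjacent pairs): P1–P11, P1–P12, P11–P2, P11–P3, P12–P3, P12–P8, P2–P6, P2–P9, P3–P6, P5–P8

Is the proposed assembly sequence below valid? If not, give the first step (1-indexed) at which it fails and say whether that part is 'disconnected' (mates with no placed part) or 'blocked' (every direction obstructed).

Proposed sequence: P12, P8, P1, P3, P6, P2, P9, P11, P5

Valid

1. P12@(1, 1) [-x clear] — {P12}
2. P8@(2, 1) [-y clear] — {P12, P8}
3. P1@(1, 0) [-x clear] — {P1, P12, P8}
4. P3@(0, 1) [-x clear] — {P1, P12, P3, P8}
5. P6@(-1, 1) [+y clear] — {P1, P12, P3, P6, P8}
6. P2@(-1, 0) [-x clear] — {P1, P12, P2, P3, P6, P8}
7. P9@(-1, -1) [-y clear] — {P1, P12, P2, P3, P6, P8, P9}
8. P11@(0, 0) [-y clear] — {P1, P11, P12, P2, P3, P6, P8, P9}
9. P5@(3, 1) [+x clear] — {P1, P11, P12, P2, P3, P5, P6, P8, P9}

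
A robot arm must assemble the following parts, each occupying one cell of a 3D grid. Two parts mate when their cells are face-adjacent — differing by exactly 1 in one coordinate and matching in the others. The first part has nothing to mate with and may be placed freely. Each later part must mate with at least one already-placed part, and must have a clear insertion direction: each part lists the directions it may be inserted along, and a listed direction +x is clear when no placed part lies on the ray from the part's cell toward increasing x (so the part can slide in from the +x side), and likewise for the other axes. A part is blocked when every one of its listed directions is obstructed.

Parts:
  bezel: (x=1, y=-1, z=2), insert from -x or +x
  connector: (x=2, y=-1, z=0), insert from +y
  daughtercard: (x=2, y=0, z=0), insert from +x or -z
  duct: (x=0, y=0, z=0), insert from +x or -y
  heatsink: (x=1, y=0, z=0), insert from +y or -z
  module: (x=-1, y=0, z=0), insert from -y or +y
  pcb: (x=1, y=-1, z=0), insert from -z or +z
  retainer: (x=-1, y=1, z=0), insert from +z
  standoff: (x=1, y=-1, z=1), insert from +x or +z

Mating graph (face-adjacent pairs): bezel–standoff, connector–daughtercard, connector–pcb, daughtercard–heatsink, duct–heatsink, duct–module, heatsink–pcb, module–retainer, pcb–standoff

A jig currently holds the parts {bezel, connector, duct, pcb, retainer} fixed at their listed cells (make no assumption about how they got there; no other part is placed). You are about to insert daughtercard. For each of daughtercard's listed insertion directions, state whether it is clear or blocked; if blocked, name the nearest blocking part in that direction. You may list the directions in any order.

+x: clear; -z: clear

+x: ray from daughtercard(2, 0, 0) has no placed part ⇒ clear
-z: ray from daughtercard(2, 0, 0) has no placed part ⇒ clear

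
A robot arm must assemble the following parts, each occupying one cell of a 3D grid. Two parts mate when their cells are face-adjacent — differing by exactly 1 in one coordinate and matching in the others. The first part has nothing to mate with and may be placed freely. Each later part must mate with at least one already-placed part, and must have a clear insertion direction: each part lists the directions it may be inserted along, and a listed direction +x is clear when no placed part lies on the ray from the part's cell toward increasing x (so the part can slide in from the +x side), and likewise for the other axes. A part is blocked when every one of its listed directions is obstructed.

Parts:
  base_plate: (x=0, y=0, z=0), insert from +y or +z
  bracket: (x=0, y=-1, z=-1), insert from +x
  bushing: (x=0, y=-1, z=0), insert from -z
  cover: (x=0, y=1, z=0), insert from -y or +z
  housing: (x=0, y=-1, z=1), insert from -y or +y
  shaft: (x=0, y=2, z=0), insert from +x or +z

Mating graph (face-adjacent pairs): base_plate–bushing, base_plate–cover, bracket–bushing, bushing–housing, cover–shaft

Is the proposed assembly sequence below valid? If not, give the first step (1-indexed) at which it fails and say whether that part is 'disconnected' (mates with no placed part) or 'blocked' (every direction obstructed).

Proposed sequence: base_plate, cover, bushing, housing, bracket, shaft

Valid

1. base_plate@(0, 0, 0) [+y clear] — {base_plate}
2. cover@(0, 1, 0) [+z clear] — {base_plate, cover}
3. bushing@(0, -1, 0) [-z clear] — {base_plate, bushing, cover}
4. housing@(0, -1, 1) [-y clear] — {base_plate, bushing, cover, housing}
5. bracket@(0, -1, -1) [+x clear] — {base_plate, bracket, bushing, cover, housing}
6. shaft@(0, 2, 0) [+x clear] — {base_plate, bracket, bushing, cover, housing, shaft}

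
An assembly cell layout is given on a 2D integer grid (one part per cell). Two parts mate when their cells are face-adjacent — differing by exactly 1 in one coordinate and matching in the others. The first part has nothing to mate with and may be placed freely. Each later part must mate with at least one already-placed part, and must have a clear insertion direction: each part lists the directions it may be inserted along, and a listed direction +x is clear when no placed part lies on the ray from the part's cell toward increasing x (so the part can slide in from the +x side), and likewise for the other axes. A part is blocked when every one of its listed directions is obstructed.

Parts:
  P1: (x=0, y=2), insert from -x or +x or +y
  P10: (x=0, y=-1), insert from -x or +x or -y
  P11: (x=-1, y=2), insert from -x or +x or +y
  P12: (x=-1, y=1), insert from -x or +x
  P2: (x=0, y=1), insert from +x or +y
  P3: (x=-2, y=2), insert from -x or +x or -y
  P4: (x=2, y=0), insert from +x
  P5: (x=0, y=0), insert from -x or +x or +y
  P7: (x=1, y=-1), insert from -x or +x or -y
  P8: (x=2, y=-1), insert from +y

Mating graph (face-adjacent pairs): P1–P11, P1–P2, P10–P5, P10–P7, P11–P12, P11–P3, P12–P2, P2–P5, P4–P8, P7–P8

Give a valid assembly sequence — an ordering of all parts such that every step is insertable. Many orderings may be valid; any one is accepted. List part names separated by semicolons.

1. P1@(0, 2) [-x clear] — {P1}
2. P11@(-1, 2) [-x clear] — {P1, P11}
3. P12@(-1, 1) [-x clear] — {P1, P11, P12}
4. P2@(0, 1) [+x clear] — {P1, P11, P12, P2}
5. P5@(0, 0) [-x clear] — {P1, P11, P12, P2, P5}
6. P10@(0, -1) [-x clear] — {P1, P10, P11, P12, P2, P5}
7. P7@(1, -1) [+x clear] — {P1, P10, P11, P12, P2, P5, P7}
8. P8@(2, -1) [+y clear] — {P1, P10, P11, P12, P2, P5, P7, P8}
9. P4@(2, 0) [+x clear] — {P1, P10, P11, P12, P2, P4, P5, P7, P8}
10. P3@(-2, 2) [-x clear] — {P1, P10, P11, P12, P2, P3, P4, P5, P7, P8}

P1; P11; P12; P2; P5; P10; P7; P8; P4; P3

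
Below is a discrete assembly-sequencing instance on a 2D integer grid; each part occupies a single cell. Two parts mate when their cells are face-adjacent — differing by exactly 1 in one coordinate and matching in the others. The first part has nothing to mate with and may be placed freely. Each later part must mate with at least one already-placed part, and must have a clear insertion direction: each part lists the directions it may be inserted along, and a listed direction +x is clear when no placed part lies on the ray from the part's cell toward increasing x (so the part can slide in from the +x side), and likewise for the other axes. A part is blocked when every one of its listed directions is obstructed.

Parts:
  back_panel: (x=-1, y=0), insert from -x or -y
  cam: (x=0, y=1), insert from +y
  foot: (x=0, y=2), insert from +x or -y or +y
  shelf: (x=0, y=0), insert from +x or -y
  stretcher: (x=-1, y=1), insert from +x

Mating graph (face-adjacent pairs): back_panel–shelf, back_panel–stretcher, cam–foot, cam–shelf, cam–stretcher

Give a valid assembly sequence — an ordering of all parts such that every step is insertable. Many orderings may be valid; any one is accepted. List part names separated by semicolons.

1. stretcher@(-1, 1) [+x clear] — {stretcher}
2. back_panel@(-1, 0) [-x clear] — {back_panel, stretcher}
3. shelf@(0, 0) [+x clear] — {back_panel, shelf, stretcher}
4. cam@(0, 1) [+y clear] — {back_panel, cam, shelf, stretcher}
5. foot@(0, 2) [+x clear] — {back_panel, cam, foot, shelf, stretcher}

stretcher; back_panel; shelf; cam; foot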